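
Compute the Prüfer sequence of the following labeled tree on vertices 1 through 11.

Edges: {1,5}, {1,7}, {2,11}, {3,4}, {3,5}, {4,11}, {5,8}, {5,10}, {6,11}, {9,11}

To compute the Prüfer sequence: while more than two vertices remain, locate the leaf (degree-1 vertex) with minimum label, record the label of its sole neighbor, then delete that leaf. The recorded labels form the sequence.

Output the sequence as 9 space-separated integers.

Step 1: leaves = {2,6,7,8,9,10}. Remove smallest leaf 2, emit neighbor 11.
Step 2: leaves = {6,7,8,9,10}. Remove smallest leaf 6, emit neighbor 11.
Step 3: leaves = {7,8,9,10}. Remove smallest leaf 7, emit neighbor 1.
Step 4: leaves = {1,8,9,10}. Remove smallest leaf 1, emit neighbor 5.
Step 5: leaves = {8,9,10}. Remove smallest leaf 8, emit neighbor 5.
Step 6: leaves = {9,10}. Remove smallest leaf 9, emit neighbor 11.
Step 7: leaves = {10,11}. Remove smallest leaf 10, emit neighbor 5.
Step 8: leaves = {5,11}. Remove smallest leaf 5, emit neighbor 3.
Step 9: leaves = {3,11}. Remove smallest leaf 3, emit neighbor 4.
Done: 2 vertices remain (4, 11). Sequence = [11 11 1 5 5 11 5 3 4]

Answer: 11 11 1 5 5 11 5 3 4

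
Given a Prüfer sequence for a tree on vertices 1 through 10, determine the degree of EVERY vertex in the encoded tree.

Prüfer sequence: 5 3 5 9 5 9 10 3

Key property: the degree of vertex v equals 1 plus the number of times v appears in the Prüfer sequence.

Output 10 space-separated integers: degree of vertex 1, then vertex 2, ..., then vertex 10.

p_1 = 5: count[5] becomes 1
p_2 = 3: count[3] becomes 1
p_3 = 5: count[5] becomes 2
p_4 = 9: count[9] becomes 1
p_5 = 5: count[5] becomes 3
p_6 = 9: count[9] becomes 2
p_7 = 10: count[10] becomes 1
p_8 = 3: count[3] becomes 2
Degrees (1 + count): deg[1]=1+0=1, deg[2]=1+0=1, deg[3]=1+2=3, deg[4]=1+0=1, deg[5]=1+3=4, deg[6]=1+0=1, deg[7]=1+0=1, deg[8]=1+0=1, deg[9]=1+2=3, deg[10]=1+1=2

Answer: 1 1 3 1 4 1 1 1 3 2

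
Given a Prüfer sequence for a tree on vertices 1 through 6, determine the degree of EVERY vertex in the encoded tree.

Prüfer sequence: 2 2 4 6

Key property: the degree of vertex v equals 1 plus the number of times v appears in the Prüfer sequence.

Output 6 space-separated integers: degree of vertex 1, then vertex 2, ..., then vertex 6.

Answer: 1 3 1 2 1 2

Derivation:
p_1 = 2: count[2] becomes 1
p_2 = 2: count[2] becomes 2
p_3 = 4: count[4] becomes 1
p_4 = 6: count[6] becomes 1
Degrees (1 + count): deg[1]=1+0=1, deg[2]=1+2=3, deg[3]=1+0=1, deg[4]=1+1=2, deg[5]=1+0=1, deg[6]=1+1=2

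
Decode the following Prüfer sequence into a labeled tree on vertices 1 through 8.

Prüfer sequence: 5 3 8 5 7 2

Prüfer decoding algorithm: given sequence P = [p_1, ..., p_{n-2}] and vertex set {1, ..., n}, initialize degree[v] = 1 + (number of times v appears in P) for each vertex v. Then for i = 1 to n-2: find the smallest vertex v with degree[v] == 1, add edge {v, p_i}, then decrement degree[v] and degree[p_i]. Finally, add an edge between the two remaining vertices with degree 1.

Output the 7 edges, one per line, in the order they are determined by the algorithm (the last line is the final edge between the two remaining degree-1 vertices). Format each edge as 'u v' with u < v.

Initial degrees: {1:1, 2:2, 3:2, 4:1, 5:3, 6:1, 7:2, 8:2}
Step 1: smallest deg-1 vertex = 1, p_1 = 5. Add edge {1,5}. Now deg[1]=0, deg[5]=2.
Step 2: smallest deg-1 vertex = 4, p_2 = 3. Add edge {3,4}. Now deg[4]=0, deg[3]=1.
Step 3: smallest deg-1 vertex = 3, p_3 = 8. Add edge {3,8}. Now deg[3]=0, deg[8]=1.
Step 4: smallest deg-1 vertex = 6, p_4 = 5. Add edge {5,6}. Now deg[6]=0, deg[5]=1.
Step 5: smallest deg-1 vertex = 5, p_5 = 7. Add edge {5,7}. Now deg[5]=0, deg[7]=1.
Step 6: smallest deg-1 vertex = 7, p_6 = 2. Add edge {2,7}. Now deg[7]=0, deg[2]=1.
Final: two remaining deg-1 vertices are 2, 8. Add edge {2,8}.

Answer: 1 5
3 4
3 8
5 6
5 7
2 7
2 8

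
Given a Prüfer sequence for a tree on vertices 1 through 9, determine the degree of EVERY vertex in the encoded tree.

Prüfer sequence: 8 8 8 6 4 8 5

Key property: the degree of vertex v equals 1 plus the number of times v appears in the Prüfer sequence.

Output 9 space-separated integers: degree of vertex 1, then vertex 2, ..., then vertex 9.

p_1 = 8: count[8] becomes 1
p_2 = 8: count[8] becomes 2
p_3 = 8: count[8] becomes 3
p_4 = 6: count[6] becomes 1
p_5 = 4: count[4] becomes 1
p_6 = 8: count[8] becomes 4
p_7 = 5: count[5] becomes 1
Degrees (1 + count): deg[1]=1+0=1, deg[2]=1+0=1, deg[3]=1+0=1, deg[4]=1+1=2, deg[5]=1+1=2, deg[6]=1+1=2, deg[7]=1+0=1, deg[8]=1+4=5, deg[9]=1+0=1

Answer: 1 1 1 2 2 2 1 5 1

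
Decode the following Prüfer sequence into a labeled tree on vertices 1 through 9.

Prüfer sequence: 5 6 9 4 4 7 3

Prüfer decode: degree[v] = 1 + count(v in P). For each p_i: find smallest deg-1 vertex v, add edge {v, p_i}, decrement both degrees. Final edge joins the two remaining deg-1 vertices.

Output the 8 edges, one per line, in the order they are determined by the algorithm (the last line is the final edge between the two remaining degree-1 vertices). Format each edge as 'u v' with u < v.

Initial degrees: {1:1, 2:1, 3:2, 4:3, 5:2, 6:2, 7:2, 8:1, 9:2}
Step 1: smallest deg-1 vertex = 1, p_1 = 5. Add edge {1,5}. Now deg[1]=0, deg[5]=1.
Step 2: smallest deg-1 vertex = 2, p_2 = 6. Add edge {2,6}. Now deg[2]=0, deg[6]=1.
Step 3: smallest deg-1 vertex = 5, p_3 = 9. Add edge {5,9}. Now deg[5]=0, deg[9]=1.
Step 4: smallest deg-1 vertex = 6, p_4 = 4. Add edge {4,6}. Now deg[6]=0, deg[4]=2.
Step 5: smallest deg-1 vertex = 8, p_5 = 4. Add edge {4,8}. Now deg[8]=0, deg[4]=1.
Step 6: smallest deg-1 vertex = 4, p_6 = 7. Add edge {4,7}. Now deg[4]=0, deg[7]=1.
Step 7: smallest deg-1 vertex = 7, p_7 = 3. Add edge {3,7}. Now deg[7]=0, deg[3]=1.
Final: two remaining deg-1 vertices are 3, 9. Add edge {3,9}.

Answer: 1 5
2 6
5 9
4 6
4 8
4 7
3 7
3 9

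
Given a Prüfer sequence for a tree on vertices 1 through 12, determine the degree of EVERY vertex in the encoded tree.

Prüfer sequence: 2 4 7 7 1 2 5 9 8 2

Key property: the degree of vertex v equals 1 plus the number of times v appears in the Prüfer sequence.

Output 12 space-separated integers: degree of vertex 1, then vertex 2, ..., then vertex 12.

Answer: 2 4 1 2 2 1 3 2 2 1 1 1

Derivation:
p_1 = 2: count[2] becomes 1
p_2 = 4: count[4] becomes 1
p_3 = 7: count[7] becomes 1
p_4 = 7: count[7] becomes 2
p_5 = 1: count[1] becomes 1
p_6 = 2: count[2] becomes 2
p_7 = 5: count[5] becomes 1
p_8 = 9: count[9] becomes 1
p_9 = 8: count[8] becomes 1
p_10 = 2: count[2] becomes 3
Degrees (1 + count): deg[1]=1+1=2, deg[2]=1+3=4, deg[3]=1+0=1, deg[4]=1+1=2, deg[5]=1+1=2, deg[6]=1+0=1, deg[7]=1+2=3, deg[8]=1+1=2, deg[9]=1+1=2, deg[10]=1+0=1, deg[11]=1+0=1, deg[12]=1+0=1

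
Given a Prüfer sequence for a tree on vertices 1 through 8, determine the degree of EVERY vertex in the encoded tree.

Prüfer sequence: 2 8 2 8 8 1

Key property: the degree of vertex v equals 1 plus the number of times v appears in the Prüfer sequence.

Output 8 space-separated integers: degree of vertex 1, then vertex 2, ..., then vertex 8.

p_1 = 2: count[2] becomes 1
p_2 = 8: count[8] becomes 1
p_3 = 2: count[2] becomes 2
p_4 = 8: count[8] becomes 2
p_5 = 8: count[8] becomes 3
p_6 = 1: count[1] becomes 1
Degrees (1 + count): deg[1]=1+1=2, deg[2]=1+2=3, deg[3]=1+0=1, deg[4]=1+0=1, deg[5]=1+0=1, deg[6]=1+0=1, deg[7]=1+0=1, deg[8]=1+3=4

Answer: 2 3 1 1 1 1 1 4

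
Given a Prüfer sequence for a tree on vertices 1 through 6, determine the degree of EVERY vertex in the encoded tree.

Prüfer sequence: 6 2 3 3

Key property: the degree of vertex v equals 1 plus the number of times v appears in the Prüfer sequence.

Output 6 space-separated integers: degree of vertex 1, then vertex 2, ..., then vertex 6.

Answer: 1 2 3 1 1 2

Derivation:
p_1 = 6: count[6] becomes 1
p_2 = 2: count[2] becomes 1
p_3 = 3: count[3] becomes 1
p_4 = 3: count[3] becomes 2
Degrees (1 + count): deg[1]=1+0=1, deg[2]=1+1=2, deg[3]=1+2=3, deg[4]=1+0=1, deg[5]=1+0=1, deg[6]=1+1=2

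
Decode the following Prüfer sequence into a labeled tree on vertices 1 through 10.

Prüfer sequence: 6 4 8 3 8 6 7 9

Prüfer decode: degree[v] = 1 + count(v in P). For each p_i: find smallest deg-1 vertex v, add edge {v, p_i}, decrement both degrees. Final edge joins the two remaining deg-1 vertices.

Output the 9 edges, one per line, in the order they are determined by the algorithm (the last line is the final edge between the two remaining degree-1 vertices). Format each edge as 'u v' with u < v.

Initial degrees: {1:1, 2:1, 3:2, 4:2, 5:1, 6:3, 7:2, 8:3, 9:2, 10:1}
Step 1: smallest deg-1 vertex = 1, p_1 = 6. Add edge {1,6}. Now deg[1]=0, deg[6]=2.
Step 2: smallest deg-1 vertex = 2, p_2 = 4. Add edge {2,4}. Now deg[2]=0, deg[4]=1.
Step 3: smallest deg-1 vertex = 4, p_3 = 8. Add edge {4,8}. Now deg[4]=0, deg[8]=2.
Step 4: smallest deg-1 vertex = 5, p_4 = 3. Add edge {3,5}. Now deg[5]=0, deg[3]=1.
Step 5: smallest deg-1 vertex = 3, p_5 = 8. Add edge {3,8}. Now deg[3]=0, deg[8]=1.
Step 6: smallest deg-1 vertex = 8, p_6 = 6. Add edge {6,8}. Now deg[8]=0, deg[6]=1.
Step 7: smallest deg-1 vertex = 6, p_7 = 7. Add edge {6,7}. Now deg[6]=0, deg[7]=1.
Step 8: smallest deg-1 vertex = 7, p_8 = 9. Add edge {7,9}. Now deg[7]=0, deg[9]=1.
Final: two remaining deg-1 vertices are 9, 10. Add edge {9,10}.

Answer: 1 6
2 4
4 8
3 5
3 8
6 8
6 7
7 9
9 10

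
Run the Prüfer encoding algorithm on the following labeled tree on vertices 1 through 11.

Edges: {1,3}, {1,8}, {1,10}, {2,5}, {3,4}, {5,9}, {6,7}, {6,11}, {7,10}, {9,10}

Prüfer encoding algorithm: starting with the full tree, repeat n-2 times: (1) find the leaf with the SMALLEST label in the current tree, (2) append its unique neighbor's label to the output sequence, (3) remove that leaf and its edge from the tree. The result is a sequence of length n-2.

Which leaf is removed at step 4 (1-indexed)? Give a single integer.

Answer: 5

Derivation:
Step 1: current leaves = {2,4,8,11}. Remove leaf 2 (neighbor: 5).
Step 2: current leaves = {4,5,8,11}. Remove leaf 4 (neighbor: 3).
Step 3: current leaves = {3,5,8,11}. Remove leaf 3 (neighbor: 1).
Step 4: current leaves = {5,8,11}. Remove leaf 5 (neighbor: 9).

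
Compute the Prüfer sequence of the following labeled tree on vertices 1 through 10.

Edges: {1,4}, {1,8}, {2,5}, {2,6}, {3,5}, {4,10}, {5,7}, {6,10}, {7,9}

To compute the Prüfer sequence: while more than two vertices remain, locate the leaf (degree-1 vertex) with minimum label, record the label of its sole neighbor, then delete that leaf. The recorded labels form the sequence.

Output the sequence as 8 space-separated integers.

Answer: 5 1 4 10 7 5 2 6

Derivation:
Step 1: leaves = {3,8,9}. Remove smallest leaf 3, emit neighbor 5.
Step 2: leaves = {8,9}. Remove smallest leaf 8, emit neighbor 1.
Step 3: leaves = {1,9}. Remove smallest leaf 1, emit neighbor 4.
Step 4: leaves = {4,9}. Remove smallest leaf 4, emit neighbor 10.
Step 5: leaves = {9,10}. Remove smallest leaf 9, emit neighbor 7.
Step 6: leaves = {7,10}. Remove smallest leaf 7, emit neighbor 5.
Step 7: leaves = {5,10}. Remove smallest leaf 5, emit neighbor 2.
Step 8: leaves = {2,10}. Remove smallest leaf 2, emit neighbor 6.
Done: 2 vertices remain (6, 10). Sequence = [5 1 4 10 7 5 2 6]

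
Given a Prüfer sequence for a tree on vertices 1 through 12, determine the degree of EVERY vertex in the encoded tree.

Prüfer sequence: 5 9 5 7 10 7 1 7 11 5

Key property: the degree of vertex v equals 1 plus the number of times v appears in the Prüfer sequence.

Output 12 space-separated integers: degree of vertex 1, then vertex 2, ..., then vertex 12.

p_1 = 5: count[5] becomes 1
p_2 = 9: count[9] becomes 1
p_3 = 5: count[5] becomes 2
p_4 = 7: count[7] becomes 1
p_5 = 10: count[10] becomes 1
p_6 = 7: count[7] becomes 2
p_7 = 1: count[1] becomes 1
p_8 = 7: count[7] becomes 3
p_9 = 11: count[11] becomes 1
p_10 = 5: count[5] becomes 3
Degrees (1 + count): deg[1]=1+1=2, deg[2]=1+0=1, deg[3]=1+0=1, deg[4]=1+0=1, deg[5]=1+3=4, deg[6]=1+0=1, deg[7]=1+3=4, deg[8]=1+0=1, deg[9]=1+1=2, deg[10]=1+1=2, deg[11]=1+1=2, deg[12]=1+0=1

Answer: 2 1 1 1 4 1 4 1 2 2 2 1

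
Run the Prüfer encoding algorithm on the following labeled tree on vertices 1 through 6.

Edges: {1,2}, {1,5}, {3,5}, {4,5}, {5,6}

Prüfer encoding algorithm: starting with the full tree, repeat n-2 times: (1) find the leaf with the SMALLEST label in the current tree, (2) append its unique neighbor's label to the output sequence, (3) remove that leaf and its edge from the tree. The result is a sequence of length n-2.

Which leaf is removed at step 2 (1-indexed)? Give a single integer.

Step 1: current leaves = {2,3,4,6}. Remove leaf 2 (neighbor: 1).
Step 2: current leaves = {1,3,4,6}. Remove leaf 1 (neighbor: 5).

Answer: 1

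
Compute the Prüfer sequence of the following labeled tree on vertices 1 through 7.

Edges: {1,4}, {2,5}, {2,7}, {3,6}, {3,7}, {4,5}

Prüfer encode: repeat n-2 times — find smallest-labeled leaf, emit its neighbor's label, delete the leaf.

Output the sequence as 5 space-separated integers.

Answer: 4 5 2 7 3

Derivation:
Step 1: leaves = {1,6}. Remove smallest leaf 1, emit neighbor 4.
Step 2: leaves = {4,6}. Remove smallest leaf 4, emit neighbor 5.
Step 3: leaves = {5,6}. Remove smallest leaf 5, emit neighbor 2.
Step 4: leaves = {2,6}. Remove smallest leaf 2, emit neighbor 7.
Step 5: leaves = {6,7}. Remove smallest leaf 6, emit neighbor 3.
Done: 2 vertices remain (3, 7). Sequence = [4 5 2 7 3]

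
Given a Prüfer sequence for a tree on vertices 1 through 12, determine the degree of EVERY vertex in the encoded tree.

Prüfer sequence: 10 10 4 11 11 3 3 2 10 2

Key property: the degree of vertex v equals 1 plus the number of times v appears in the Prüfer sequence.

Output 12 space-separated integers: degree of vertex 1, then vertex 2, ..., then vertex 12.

Answer: 1 3 3 2 1 1 1 1 1 4 3 1

Derivation:
p_1 = 10: count[10] becomes 1
p_2 = 10: count[10] becomes 2
p_3 = 4: count[4] becomes 1
p_4 = 11: count[11] becomes 1
p_5 = 11: count[11] becomes 2
p_6 = 3: count[3] becomes 1
p_7 = 3: count[3] becomes 2
p_8 = 2: count[2] becomes 1
p_9 = 10: count[10] becomes 3
p_10 = 2: count[2] becomes 2
Degrees (1 + count): deg[1]=1+0=1, deg[2]=1+2=3, deg[3]=1+2=3, deg[4]=1+1=2, deg[5]=1+0=1, deg[6]=1+0=1, deg[7]=1+0=1, deg[8]=1+0=1, deg[9]=1+0=1, deg[10]=1+3=4, deg[11]=1+2=3, deg[12]=1+0=1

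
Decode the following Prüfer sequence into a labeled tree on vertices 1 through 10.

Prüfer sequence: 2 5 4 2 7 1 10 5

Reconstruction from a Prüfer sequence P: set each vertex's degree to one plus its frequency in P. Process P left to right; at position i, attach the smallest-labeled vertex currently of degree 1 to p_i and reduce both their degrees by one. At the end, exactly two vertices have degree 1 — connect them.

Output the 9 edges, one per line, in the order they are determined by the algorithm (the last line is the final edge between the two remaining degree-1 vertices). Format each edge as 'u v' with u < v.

Answer: 2 3
5 6
4 8
2 4
2 7
1 7
1 10
5 9
5 10

Derivation:
Initial degrees: {1:2, 2:3, 3:1, 4:2, 5:3, 6:1, 7:2, 8:1, 9:1, 10:2}
Step 1: smallest deg-1 vertex = 3, p_1 = 2. Add edge {2,3}. Now deg[3]=0, deg[2]=2.
Step 2: smallest deg-1 vertex = 6, p_2 = 5. Add edge {5,6}. Now deg[6]=0, deg[5]=2.
Step 3: smallest deg-1 vertex = 8, p_3 = 4. Add edge {4,8}. Now deg[8]=0, deg[4]=1.
Step 4: smallest deg-1 vertex = 4, p_4 = 2. Add edge {2,4}. Now deg[4]=0, deg[2]=1.
Step 5: smallest deg-1 vertex = 2, p_5 = 7. Add edge {2,7}. Now deg[2]=0, deg[7]=1.
Step 6: smallest deg-1 vertex = 7, p_6 = 1. Add edge {1,7}. Now deg[7]=0, deg[1]=1.
Step 7: smallest deg-1 vertex = 1, p_7 = 10. Add edge {1,10}. Now deg[1]=0, deg[10]=1.
Step 8: smallest deg-1 vertex = 9, p_8 = 5. Add edge {5,9}. Now deg[9]=0, deg[5]=1.
Final: two remaining deg-1 vertices are 5, 10. Add edge {5,10}.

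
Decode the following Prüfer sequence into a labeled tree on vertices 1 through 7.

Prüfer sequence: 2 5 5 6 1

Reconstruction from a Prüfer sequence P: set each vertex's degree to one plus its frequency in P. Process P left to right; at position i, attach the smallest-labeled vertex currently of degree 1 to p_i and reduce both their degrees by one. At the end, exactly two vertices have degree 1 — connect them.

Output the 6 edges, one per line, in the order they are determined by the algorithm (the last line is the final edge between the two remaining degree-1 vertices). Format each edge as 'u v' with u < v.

Initial degrees: {1:2, 2:2, 3:1, 4:1, 5:3, 6:2, 7:1}
Step 1: smallest deg-1 vertex = 3, p_1 = 2. Add edge {2,3}. Now deg[3]=0, deg[2]=1.
Step 2: smallest deg-1 vertex = 2, p_2 = 5. Add edge {2,5}. Now deg[2]=0, deg[5]=2.
Step 3: smallest deg-1 vertex = 4, p_3 = 5. Add edge {4,5}. Now deg[4]=0, deg[5]=1.
Step 4: smallest deg-1 vertex = 5, p_4 = 6. Add edge {5,6}. Now deg[5]=0, deg[6]=1.
Step 5: smallest deg-1 vertex = 6, p_5 = 1. Add edge {1,6}. Now deg[6]=0, deg[1]=1.
Final: two remaining deg-1 vertices are 1, 7. Add edge {1,7}.

Answer: 2 3
2 5
4 5
5 6
1 6
1 7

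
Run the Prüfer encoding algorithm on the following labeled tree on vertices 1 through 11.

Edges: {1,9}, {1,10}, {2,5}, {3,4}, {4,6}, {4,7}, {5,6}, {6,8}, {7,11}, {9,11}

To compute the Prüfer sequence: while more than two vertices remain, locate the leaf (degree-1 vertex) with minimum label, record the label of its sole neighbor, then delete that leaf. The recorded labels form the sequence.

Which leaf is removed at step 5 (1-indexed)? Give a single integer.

Step 1: current leaves = {2,3,8,10}. Remove leaf 2 (neighbor: 5).
Step 2: current leaves = {3,5,8,10}. Remove leaf 3 (neighbor: 4).
Step 3: current leaves = {5,8,10}. Remove leaf 5 (neighbor: 6).
Step 4: current leaves = {8,10}. Remove leaf 8 (neighbor: 6).
Step 5: current leaves = {6,10}. Remove leaf 6 (neighbor: 4).

Answer: 6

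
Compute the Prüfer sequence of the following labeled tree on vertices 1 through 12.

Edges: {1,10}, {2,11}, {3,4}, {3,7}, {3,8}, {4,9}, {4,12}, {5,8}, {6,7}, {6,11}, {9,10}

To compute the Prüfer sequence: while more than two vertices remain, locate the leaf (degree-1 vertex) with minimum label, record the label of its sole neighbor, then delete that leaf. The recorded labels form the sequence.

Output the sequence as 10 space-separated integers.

Answer: 10 11 8 3 9 4 6 7 3 4

Derivation:
Step 1: leaves = {1,2,5,12}. Remove smallest leaf 1, emit neighbor 10.
Step 2: leaves = {2,5,10,12}. Remove smallest leaf 2, emit neighbor 11.
Step 3: leaves = {5,10,11,12}. Remove smallest leaf 5, emit neighbor 8.
Step 4: leaves = {8,10,11,12}. Remove smallest leaf 8, emit neighbor 3.
Step 5: leaves = {10,11,12}. Remove smallest leaf 10, emit neighbor 9.
Step 6: leaves = {9,11,12}. Remove smallest leaf 9, emit neighbor 4.
Step 7: leaves = {11,12}. Remove smallest leaf 11, emit neighbor 6.
Step 8: leaves = {6,12}. Remove smallest leaf 6, emit neighbor 7.
Step 9: leaves = {7,12}. Remove smallest leaf 7, emit neighbor 3.
Step 10: leaves = {3,12}. Remove smallest leaf 3, emit neighbor 4.
Done: 2 vertices remain (4, 12). Sequence = [10 11 8 3 9 4 6 7 3 4]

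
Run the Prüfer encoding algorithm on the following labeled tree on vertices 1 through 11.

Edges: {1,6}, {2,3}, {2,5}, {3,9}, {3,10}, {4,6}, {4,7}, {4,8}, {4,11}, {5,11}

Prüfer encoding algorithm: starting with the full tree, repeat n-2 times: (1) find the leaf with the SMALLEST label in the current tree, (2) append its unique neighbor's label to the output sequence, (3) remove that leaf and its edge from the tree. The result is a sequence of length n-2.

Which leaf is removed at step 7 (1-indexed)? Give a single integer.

Answer: 10

Derivation:
Step 1: current leaves = {1,7,8,9,10}. Remove leaf 1 (neighbor: 6).
Step 2: current leaves = {6,7,8,9,10}. Remove leaf 6 (neighbor: 4).
Step 3: current leaves = {7,8,9,10}. Remove leaf 7 (neighbor: 4).
Step 4: current leaves = {8,9,10}. Remove leaf 8 (neighbor: 4).
Step 5: current leaves = {4,9,10}. Remove leaf 4 (neighbor: 11).
Step 6: current leaves = {9,10,11}. Remove leaf 9 (neighbor: 3).
Step 7: current leaves = {10,11}. Remove leaf 10 (neighbor: 3).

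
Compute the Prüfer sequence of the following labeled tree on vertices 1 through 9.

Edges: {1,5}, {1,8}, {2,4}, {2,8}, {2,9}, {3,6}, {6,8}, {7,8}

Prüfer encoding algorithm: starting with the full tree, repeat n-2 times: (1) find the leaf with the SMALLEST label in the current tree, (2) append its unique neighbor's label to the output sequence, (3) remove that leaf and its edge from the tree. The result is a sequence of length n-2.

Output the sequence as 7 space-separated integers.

Step 1: leaves = {3,4,5,7,9}. Remove smallest leaf 3, emit neighbor 6.
Step 2: leaves = {4,5,6,7,9}. Remove smallest leaf 4, emit neighbor 2.
Step 3: leaves = {5,6,7,9}. Remove smallest leaf 5, emit neighbor 1.
Step 4: leaves = {1,6,7,9}. Remove smallest leaf 1, emit neighbor 8.
Step 5: leaves = {6,7,9}. Remove smallest leaf 6, emit neighbor 8.
Step 6: leaves = {7,9}. Remove smallest leaf 7, emit neighbor 8.
Step 7: leaves = {8,9}. Remove smallest leaf 8, emit neighbor 2.
Done: 2 vertices remain (2, 9). Sequence = [6 2 1 8 8 8 2]

Answer: 6 2 1 8 8 8 2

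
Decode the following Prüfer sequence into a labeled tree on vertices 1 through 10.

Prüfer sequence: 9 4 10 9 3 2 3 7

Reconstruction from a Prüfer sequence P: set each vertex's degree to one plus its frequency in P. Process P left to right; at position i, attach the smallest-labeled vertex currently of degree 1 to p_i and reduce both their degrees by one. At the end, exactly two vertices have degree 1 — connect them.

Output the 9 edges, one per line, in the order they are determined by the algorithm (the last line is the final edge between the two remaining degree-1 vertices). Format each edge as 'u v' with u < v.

Answer: 1 9
4 5
4 10
6 9
3 8
2 9
2 3
3 7
7 10

Derivation:
Initial degrees: {1:1, 2:2, 3:3, 4:2, 5:1, 6:1, 7:2, 8:1, 9:3, 10:2}
Step 1: smallest deg-1 vertex = 1, p_1 = 9. Add edge {1,9}. Now deg[1]=0, deg[9]=2.
Step 2: smallest deg-1 vertex = 5, p_2 = 4. Add edge {4,5}. Now deg[5]=0, deg[4]=1.
Step 3: smallest deg-1 vertex = 4, p_3 = 10. Add edge {4,10}. Now deg[4]=0, deg[10]=1.
Step 4: smallest deg-1 vertex = 6, p_4 = 9. Add edge {6,9}. Now deg[6]=0, deg[9]=1.
Step 5: smallest deg-1 vertex = 8, p_5 = 3. Add edge {3,8}. Now deg[8]=0, deg[3]=2.
Step 6: smallest deg-1 vertex = 9, p_6 = 2. Add edge {2,9}. Now deg[9]=0, deg[2]=1.
Step 7: smallest deg-1 vertex = 2, p_7 = 3. Add edge {2,3}. Now deg[2]=0, deg[3]=1.
Step 8: smallest deg-1 vertex = 3, p_8 = 7. Add edge {3,7}. Now deg[3]=0, deg[7]=1.
Final: two remaining deg-1 vertices are 7, 10. Add edge {7,10}.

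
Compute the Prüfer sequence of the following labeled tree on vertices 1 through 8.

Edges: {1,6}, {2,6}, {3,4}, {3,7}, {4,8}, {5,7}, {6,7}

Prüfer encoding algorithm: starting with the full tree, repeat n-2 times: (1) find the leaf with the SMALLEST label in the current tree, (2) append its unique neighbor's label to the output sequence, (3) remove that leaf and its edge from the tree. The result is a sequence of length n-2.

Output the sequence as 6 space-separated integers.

Answer: 6 6 7 7 3 4

Derivation:
Step 1: leaves = {1,2,5,8}. Remove smallest leaf 1, emit neighbor 6.
Step 2: leaves = {2,5,8}. Remove smallest leaf 2, emit neighbor 6.
Step 3: leaves = {5,6,8}. Remove smallest leaf 5, emit neighbor 7.
Step 4: leaves = {6,8}. Remove smallest leaf 6, emit neighbor 7.
Step 5: leaves = {7,8}. Remove smallest leaf 7, emit neighbor 3.
Step 6: leaves = {3,8}. Remove smallest leaf 3, emit neighbor 4.
Done: 2 vertices remain (4, 8). Sequence = [6 6 7 7 3 4]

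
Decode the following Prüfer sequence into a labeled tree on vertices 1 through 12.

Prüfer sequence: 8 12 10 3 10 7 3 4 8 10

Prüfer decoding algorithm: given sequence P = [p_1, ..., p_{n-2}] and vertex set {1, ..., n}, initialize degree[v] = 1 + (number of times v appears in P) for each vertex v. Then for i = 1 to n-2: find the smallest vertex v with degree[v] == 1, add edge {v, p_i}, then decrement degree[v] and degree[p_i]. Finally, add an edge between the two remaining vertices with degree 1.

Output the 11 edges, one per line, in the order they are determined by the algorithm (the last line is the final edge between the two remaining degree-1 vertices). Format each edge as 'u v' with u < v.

Answer: 1 8
2 12
5 10
3 6
9 10
7 11
3 7
3 4
4 8
8 10
10 12

Derivation:
Initial degrees: {1:1, 2:1, 3:3, 4:2, 5:1, 6:1, 7:2, 8:3, 9:1, 10:4, 11:1, 12:2}
Step 1: smallest deg-1 vertex = 1, p_1 = 8. Add edge {1,8}. Now deg[1]=0, deg[8]=2.
Step 2: smallest deg-1 vertex = 2, p_2 = 12. Add edge {2,12}. Now deg[2]=0, deg[12]=1.
Step 3: smallest deg-1 vertex = 5, p_3 = 10. Add edge {5,10}. Now deg[5]=0, deg[10]=3.
Step 4: smallest deg-1 vertex = 6, p_4 = 3. Add edge {3,6}. Now deg[6]=0, deg[3]=2.
Step 5: smallest deg-1 vertex = 9, p_5 = 10. Add edge {9,10}. Now deg[9]=0, deg[10]=2.
Step 6: smallest deg-1 vertex = 11, p_6 = 7. Add edge {7,11}. Now deg[11]=0, deg[7]=1.
Step 7: smallest deg-1 vertex = 7, p_7 = 3. Add edge {3,7}. Now deg[7]=0, deg[3]=1.
Step 8: smallest deg-1 vertex = 3, p_8 = 4. Add edge {3,4}. Now deg[3]=0, deg[4]=1.
Step 9: smallest deg-1 vertex = 4, p_9 = 8. Add edge {4,8}. Now deg[4]=0, deg[8]=1.
Step 10: smallest deg-1 vertex = 8, p_10 = 10. Add edge {8,10}. Now deg[8]=0, deg[10]=1.
Final: two remaining deg-1 vertices are 10, 12. Add edge {10,12}.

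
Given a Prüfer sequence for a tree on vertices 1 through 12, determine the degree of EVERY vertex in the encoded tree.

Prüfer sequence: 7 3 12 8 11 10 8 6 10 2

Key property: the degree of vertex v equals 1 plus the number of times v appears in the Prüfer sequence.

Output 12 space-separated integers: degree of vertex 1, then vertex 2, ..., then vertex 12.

p_1 = 7: count[7] becomes 1
p_2 = 3: count[3] becomes 1
p_3 = 12: count[12] becomes 1
p_4 = 8: count[8] becomes 1
p_5 = 11: count[11] becomes 1
p_6 = 10: count[10] becomes 1
p_7 = 8: count[8] becomes 2
p_8 = 6: count[6] becomes 1
p_9 = 10: count[10] becomes 2
p_10 = 2: count[2] becomes 1
Degrees (1 + count): deg[1]=1+0=1, deg[2]=1+1=2, deg[3]=1+1=2, deg[4]=1+0=1, deg[5]=1+0=1, deg[6]=1+1=2, deg[7]=1+1=2, deg[8]=1+2=3, deg[9]=1+0=1, deg[10]=1+2=3, deg[11]=1+1=2, deg[12]=1+1=2

Answer: 1 2 2 1 1 2 2 3 1 3 2 2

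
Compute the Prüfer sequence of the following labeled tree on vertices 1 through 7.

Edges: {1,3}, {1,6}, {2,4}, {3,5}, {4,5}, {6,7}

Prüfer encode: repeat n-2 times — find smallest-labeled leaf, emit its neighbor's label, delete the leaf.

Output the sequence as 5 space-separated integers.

Step 1: leaves = {2,7}. Remove smallest leaf 2, emit neighbor 4.
Step 2: leaves = {4,7}. Remove smallest leaf 4, emit neighbor 5.
Step 3: leaves = {5,7}. Remove smallest leaf 5, emit neighbor 3.
Step 4: leaves = {3,7}. Remove smallest leaf 3, emit neighbor 1.
Step 5: leaves = {1,7}. Remove smallest leaf 1, emit neighbor 6.
Done: 2 vertices remain (6, 7). Sequence = [4 5 3 1 6]

Answer: 4 5 3 1 6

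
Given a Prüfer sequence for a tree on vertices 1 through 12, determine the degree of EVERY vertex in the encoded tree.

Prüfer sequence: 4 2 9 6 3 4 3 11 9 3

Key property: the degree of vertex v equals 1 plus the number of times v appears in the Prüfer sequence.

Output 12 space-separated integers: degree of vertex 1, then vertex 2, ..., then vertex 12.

Answer: 1 2 4 3 1 2 1 1 3 1 2 1

Derivation:
p_1 = 4: count[4] becomes 1
p_2 = 2: count[2] becomes 1
p_3 = 9: count[9] becomes 1
p_4 = 6: count[6] becomes 1
p_5 = 3: count[3] becomes 1
p_6 = 4: count[4] becomes 2
p_7 = 3: count[3] becomes 2
p_8 = 11: count[11] becomes 1
p_9 = 9: count[9] becomes 2
p_10 = 3: count[3] becomes 3
Degrees (1 + count): deg[1]=1+0=1, deg[2]=1+1=2, deg[3]=1+3=4, deg[4]=1+2=3, deg[5]=1+0=1, deg[6]=1+1=2, deg[7]=1+0=1, deg[8]=1+0=1, deg[9]=1+2=3, deg[10]=1+0=1, deg[11]=1+1=2, deg[12]=1+0=1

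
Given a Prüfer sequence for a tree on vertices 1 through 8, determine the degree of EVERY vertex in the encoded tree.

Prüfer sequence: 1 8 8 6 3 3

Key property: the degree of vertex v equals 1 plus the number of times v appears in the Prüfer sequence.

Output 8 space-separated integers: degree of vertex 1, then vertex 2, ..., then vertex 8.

p_1 = 1: count[1] becomes 1
p_2 = 8: count[8] becomes 1
p_3 = 8: count[8] becomes 2
p_4 = 6: count[6] becomes 1
p_5 = 3: count[3] becomes 1
p_6 = 3: count[3] becomes 2
Degrees (1 + count): deg[1]=1+1=2, deg[2]=1+0=1, deg[3]=1+2=3, deg[4]=1+0=1, deg[5]=1+0=1, deg[6]=1+1=2, deg[7]=1+0=1, deg[8]=1+2=3

Answer: 2 1 3 1 1 2 1 3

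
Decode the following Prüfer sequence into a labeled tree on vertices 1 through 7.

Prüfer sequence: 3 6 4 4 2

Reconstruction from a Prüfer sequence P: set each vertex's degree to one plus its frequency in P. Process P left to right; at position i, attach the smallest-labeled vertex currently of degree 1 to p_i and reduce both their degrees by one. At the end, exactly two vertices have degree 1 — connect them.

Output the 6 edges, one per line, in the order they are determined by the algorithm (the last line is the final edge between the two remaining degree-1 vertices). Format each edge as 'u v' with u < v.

Initial degrees: {1:1, 2:2, 3:2, 4:3, 5:1, 6:2, 7:1}
Step 1: smallest deg-1 vertex = 1, p_1 = 3. Add edge {1,3}. Now deg[1]=0, deg[3]=1.
Step 2: smallest deg-1 vertex = 3, p_2 = 6. Add edge {3,6}. Now deg[3]=0, deg[6]=1.
Step 3: smallest deg-1 vertex = 5, p_3 = 4. Add edge {4,5}. Now deg[5]=0, deg[4]=2.
Step 4: smallest deg-1 vertex = 6, p_4 = 4. Add edge {4,6}. Now deg[6]=0, deg[4]=1.
Step 5: smallest deg-1 vertex = 4, p_5 = 2. Add edge {2,4}. Now deg[4]=0, deg[2]=1.
Final: two remaining deg-1 vertices are 2, 7. Add edge {2,7}.

Answer: 1 3
3 6
4 5
4 6
2 4
2 7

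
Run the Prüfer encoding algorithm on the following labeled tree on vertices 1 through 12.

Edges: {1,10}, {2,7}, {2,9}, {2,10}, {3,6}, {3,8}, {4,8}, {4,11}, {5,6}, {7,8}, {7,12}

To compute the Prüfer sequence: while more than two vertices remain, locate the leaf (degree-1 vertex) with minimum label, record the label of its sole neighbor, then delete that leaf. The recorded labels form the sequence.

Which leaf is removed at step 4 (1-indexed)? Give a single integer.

Step 1: current leaves = {1,5,9,11,12}. Remove leaf 1 (neighbor: 10).
Step 2: current leaves = {5,9,10,11,12}. Remove leaf 5 (neighbor: 6).
Step 3: current leaves = {6,9,10,11,12}. Remove leaf 6 (neighbor: 3).
Step 4: current leaves = {3,9,10,11,12}. Remove leaf 3 (neighbor: 8).

Answer: 3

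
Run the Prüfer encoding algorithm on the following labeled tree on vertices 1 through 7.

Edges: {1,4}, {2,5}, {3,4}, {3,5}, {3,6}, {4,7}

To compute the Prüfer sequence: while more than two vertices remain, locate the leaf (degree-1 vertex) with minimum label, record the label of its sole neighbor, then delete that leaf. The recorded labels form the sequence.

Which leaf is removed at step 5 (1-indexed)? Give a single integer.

Answer: 3

Derivation:
Step 1: current leaves = {1,2,6,7}. Remove leaf 1 (neighbor: 4).
Step 2: current leaves = {2,6,7}. Remove leaf 2 (neighbor: 5).
Step 3: current leaves = {5,6,7}. Remove leaf 5 (neighbor: 3).
Step 4: current leaves = {6,7}. Remove leaf 6 (neighbor: 3).
Step 5: current leaves = {3,7}. Remove leaf 3 (neighbor: 4).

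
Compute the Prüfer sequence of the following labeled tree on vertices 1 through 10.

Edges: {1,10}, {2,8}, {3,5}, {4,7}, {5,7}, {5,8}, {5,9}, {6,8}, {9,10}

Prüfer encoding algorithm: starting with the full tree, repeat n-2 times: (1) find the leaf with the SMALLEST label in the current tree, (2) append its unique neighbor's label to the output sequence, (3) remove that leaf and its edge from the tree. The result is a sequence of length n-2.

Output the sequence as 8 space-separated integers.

Answer: 10 8 5 7 8 5 5 9

Derivation:
Step 1: leaves = {1,2,3,4,6}. Remove smallest leaf 1, emit neighbor 10.
Step 2: leaves = {2,3,4,6,10}. Remove smallest leaf 2, emit neighbor 8.
Step 3: leaves = {3,4,6,10}. Remove smallest leaf 3, emit neighbor 5.
Step 4: leaves = {4,6,10}. Remove smallest leaf 4, emit neighbor 7.
Step 5: leaves = {6,7,10}. Remove smallest leaf 6, emit neighbor 8.
Step 6: leaves = {7,8,10}. Remove smallest leaf 7, emit neighbor 5.
Step 7: leaves = {8,10}. Remove smallest leaf 8, emit neighbor 5.
Step 8: leaves = {5,10}. Remove smallest leaf 5, emit neighbor 9.
Done: 2 vertices remain (9, 10). Sequence = [10 8 5 7 8 5 5 9]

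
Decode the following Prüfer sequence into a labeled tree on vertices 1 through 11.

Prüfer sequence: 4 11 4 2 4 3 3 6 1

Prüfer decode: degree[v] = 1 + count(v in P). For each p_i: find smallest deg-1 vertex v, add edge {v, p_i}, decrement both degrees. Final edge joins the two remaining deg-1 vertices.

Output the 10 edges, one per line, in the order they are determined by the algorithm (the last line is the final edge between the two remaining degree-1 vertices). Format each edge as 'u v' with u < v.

Answer: 4 5
7 11
4 8
2 9
2 4
3 4
3 10
3 6
1 6
1 11

Derivation:
Initial degrees: {1:2, 2:2, 3:3, 4:4, 5:1, 6:2, 7:1, 8:1, 9:1, 10:1, 11:2}
Step 1: smallest deg-1 vertex = 5, p_1 = 4. Add edge {4,5}. Now deg[5]=0, deg[4]=3.
Step 2: smallest deg-1 vertex = 7, p_2 = 11. Add edge {7,11}. Now deg[7]=0, deg[11]=1.
Step 3: smallest deg-1 vertex = 8, p_3 = 4. Add edge {4,8}. Now deg[8]=0, deg[4]=2.
Step 4: smallest deg-1 vertex = 9, p_4 = 2. Add edge {2,9}. Now deg[9]=0, deg[2]=1.
Step 5: smallest deg-1 vertex = 2, p_5 = 4. Add edge {2,4}. Now deg[2]=0, deg[4]=1.
Step 6: smallest deg-1 vertex = 4, p_6 = 3. Add edge {3,4}. Now deg[4]=0, deg[3]=2.
Step 7: smallest deg-1 vertex = 10, p_7 = 3. Add edge {3,10}. Now deg[10]=0, deg[3]=1.
Step 8: smallest deg-1 vertex = 3, p_8 = 6. Add edge {3,6}. Now deg[3]=0, deg[6]=1.
Step 9: smallest deg-1 vertex = 6, p_9 = 1. Add edge {1,6}. Now deg[6]=0, deg[1]=1.
Final: two remaining deg-1 vertices are 1, 11. Add edge {1,11}.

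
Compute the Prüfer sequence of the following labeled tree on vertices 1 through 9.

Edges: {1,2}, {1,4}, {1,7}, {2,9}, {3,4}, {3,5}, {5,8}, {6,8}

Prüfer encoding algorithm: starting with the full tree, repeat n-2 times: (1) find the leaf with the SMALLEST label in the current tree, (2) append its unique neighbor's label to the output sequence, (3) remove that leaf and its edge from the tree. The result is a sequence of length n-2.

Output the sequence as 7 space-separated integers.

Step 1: leaves = {6,7,9}. Remove smallest leaf 6, emit neighbor 8.
Step 2: leaves = {7,8,9}. Remove smallest leaf 7, emit neighbor 1.
Step 3: leaves = {8,9}. Remove smallest leaf 8, emit neighbor 5.
Step 4: leaves = {5,9}. Remove smallest leaf 5, emit neighbor 3.
Step 5: leaves = {3,9}. Remove smallest leaf 3, emit neighbor 4.
Step 6: leaves = {4,9}. Remove smallest leaf 4, emit neighbor 1.
Step 7: leaves = {1,9}. Remove smallest leaf 1, emit neighbor 2.
Done: 2 vertices remain (2, 9). Sequence = [8 1 5 3 4 1 2]

Answer: 8 1 5 3 4 1 2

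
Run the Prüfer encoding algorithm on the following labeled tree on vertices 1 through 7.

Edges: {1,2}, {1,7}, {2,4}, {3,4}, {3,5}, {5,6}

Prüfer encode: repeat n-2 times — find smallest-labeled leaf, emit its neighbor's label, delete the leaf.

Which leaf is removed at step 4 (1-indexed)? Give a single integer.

Answer: 4

Derivation:
Step 1: current leaves = {6,7}. Remove leaf 6 (neighbor: 5).
Step 2: current leaves = {5,7}. Remove leaf 5 (neighbor: 3).
Step 3: current leaves = {3,7}. Remove leaf 3 (neighbor: 4).
Step 4: current leaves = {4,7}. Remove leaf 4 (neighbor: 2).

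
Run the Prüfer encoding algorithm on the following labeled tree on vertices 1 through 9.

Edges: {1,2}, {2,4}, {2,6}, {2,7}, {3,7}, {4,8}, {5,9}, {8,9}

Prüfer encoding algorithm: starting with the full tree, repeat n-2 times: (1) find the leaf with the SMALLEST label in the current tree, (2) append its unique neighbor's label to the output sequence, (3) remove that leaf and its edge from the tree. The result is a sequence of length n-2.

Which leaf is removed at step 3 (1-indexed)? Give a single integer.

Step 1: current leaves = {1,3,5,6}. Remove leaf 1 (neighbor: 2).
Step 2: current leaves = {3,5,6}. Remove leaf 3 (neighbor: 7).
Step 3: current leaves = {5,6,7}. Remove leaf 5 (neighbor: 9).

Answer: 5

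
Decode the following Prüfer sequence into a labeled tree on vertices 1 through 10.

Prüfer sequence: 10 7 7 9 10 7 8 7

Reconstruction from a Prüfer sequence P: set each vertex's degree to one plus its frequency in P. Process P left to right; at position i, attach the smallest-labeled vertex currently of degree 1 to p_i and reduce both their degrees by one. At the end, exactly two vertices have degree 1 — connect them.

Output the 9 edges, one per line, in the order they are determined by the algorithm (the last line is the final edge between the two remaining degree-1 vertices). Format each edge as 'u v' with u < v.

Answer: 1 10
2 7
3 7
4 9
5 10
6 7
8 9
7 8
7 10

Derivation:
Initial degrees: {1:1, 2:1, 3:1, 4:1, 5:1, 6:1, 7:5, 8:2, 9:2, 10:3}
Step 1: smallest deg-1 vertex = 1, p_1 = 10. Add edge {1,10}. Now deg[1]=0, deg[10]=2.
Step 2: smallest deg-1 vertex = 2, p_2 = 7. Add edge {2,7}. Now deg[2]=0, deg[7]=4.
Step 3: smallest deg-1 vertex = 3, p_3 = 7. Add edge {3,7}. Now deg[3]=0, deg[7]=3.
Step 4: smallest deg-1 vertex = 4, p_4 = 9. Add edge {4,9}. Now deg[4]=0, deg[9]=1.
Step 5: smallest deg-1 vertex = 5, p_5 = 10. Add edge {5,10}. Now deg[5]=0, deg[10]=1.
Step 6: smallest deg-1 vertex = 6, p_6 = 7. Add edge {6,7}. Now deg[6]=0, deg[7]=2.
Step 7: smallest deg-1 vertex = 9, p_7 = 8. Add edge {8,9}. Now deg[9]=0, deg[8]=1.
Step 8: smallest deg-1 vertex = 8, p_8 = 7. Add edge {7,8}. Now deg[8]=0, deg[7]=1.
Final: two remaining deg-1 vertices are 7, 10. Add edge {7,10}.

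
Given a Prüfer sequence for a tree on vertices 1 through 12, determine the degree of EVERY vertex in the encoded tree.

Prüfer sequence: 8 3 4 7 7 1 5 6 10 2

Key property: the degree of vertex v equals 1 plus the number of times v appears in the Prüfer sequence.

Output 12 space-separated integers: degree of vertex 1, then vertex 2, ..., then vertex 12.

Answer: 2 2 2 2 2 2 3 2 1 2 1 1

Derivation:
p_1 = 8: count[8] becomes 1
p_2 = 3: count[3] becomes 1
p_3 = 4: count[4] becomes 1
p_4 = 7: count[7] becomes 1
p_5 = 7: count[7] becomes 2
p_6 = 1: count[1] becomes 1
p_7 = 5: count[5] becomes 1
p_8 = 6: count[6] becomes 1
p_9 = 10: count[10] becomes 1
p_10 = 2: count[2] becomes 1
Degrees (1 + count): deg[1]=1+1=2, deg[2]=1+1=2, deg[3]=1+1=2, deg[4]=1+1=2, deg[5]=1+1=2, deg[6]=1+1=2, deg[7]=1+2=3, deg[8]=1+1=2, deg[9]=1+0=1, deg[10]=1+1=2, deg[11]=1+0=1, deg[12]=1+0=1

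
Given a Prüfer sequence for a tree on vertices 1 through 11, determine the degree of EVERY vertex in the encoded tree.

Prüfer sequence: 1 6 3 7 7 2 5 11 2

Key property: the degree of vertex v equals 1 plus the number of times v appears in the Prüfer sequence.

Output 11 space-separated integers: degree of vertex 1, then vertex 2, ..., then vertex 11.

Answer: 2 3 2 1 2 2 3 1 1 1 2

Derivation:
p_1 = 1: count[1] becomes 1
p_2 = 6: count[6] becomes 1
p_3 = 3: count[3] becomes 1
p_4 = 7: count[7] becomes 1
p_5 = 7: count[7] becomes 2
p_6 = 2: count[2] becomes 1
p_7 = 5: count[5] becomes 1
p_8 = 11: count[11] becomes 1
p_9 = 2: count[2] becomes 2
Degrees (1 + count): deg[1]=1+1=2, deg[2]=1+2=3, deg[3]=1+1=2, deg[4]=1+0=1, deg[5]=1+1=2, deg[6]=1+1=2, deg[7]=1+2=3, deg[8]=1+0=1, deg[9]=1+0=1, deg[10]=1+0=1, deg[11]=1+1=2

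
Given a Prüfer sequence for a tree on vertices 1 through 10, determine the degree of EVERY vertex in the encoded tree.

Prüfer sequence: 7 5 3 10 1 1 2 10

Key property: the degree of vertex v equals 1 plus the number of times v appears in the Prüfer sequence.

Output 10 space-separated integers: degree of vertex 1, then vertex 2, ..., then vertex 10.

Answer: 3 2 2 1 2 1 2 1 1 3

Derivation:
p_1 = 7: count[7] becomes 1
p_2 = 5: count[5] becomes 1
p_3 = 3: count[3] becomes 1
p_4 = 10: count[10] becomes 1
p_5 = 1: count[1] becomes 1
p_6 = 1: count[1] becomes 2
p_7 = 2: count[2] becomes 1
p_8 = 10: count[10] becomes 2
Degrees (1 + count): deg[1]=1+2=3, deg[2]=1+1=2, deg[3]=1+1=2, deg[4]=1+0=1, deg[5]=1+1=2, deg[6]=1+0=1, deg[7]=1+1=2, deg[8]=1+0=1, deg[9]=1+0=1, deg[10]=1+2=3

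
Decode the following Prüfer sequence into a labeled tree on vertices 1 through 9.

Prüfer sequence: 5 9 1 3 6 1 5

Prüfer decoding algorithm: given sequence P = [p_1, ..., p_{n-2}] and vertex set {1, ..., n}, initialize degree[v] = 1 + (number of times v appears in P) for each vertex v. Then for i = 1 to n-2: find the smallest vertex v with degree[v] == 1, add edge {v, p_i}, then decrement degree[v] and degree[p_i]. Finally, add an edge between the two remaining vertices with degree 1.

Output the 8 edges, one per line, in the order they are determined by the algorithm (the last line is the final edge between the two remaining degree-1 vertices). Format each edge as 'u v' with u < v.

Initial degrees: {1:3, 2:1, 3:2, 4:1, 5:3, 6:2, 7:1, 8:1, 9:2}
Step 1: smallest deg-1 vertex = 2, p_1 = 5. Add edge {2,5}. Now deg[2]=0, deg[5]=2.
Step 2: smallest deg-1 vertex = 4, p_2 = 9. Add edge {4,9}. Now deg[4]=0, deg[9]=1.
Step 3: smallest deg-1 vertex = 7, p_3 = 1. Add edge {1,7}. Now deg[7]=0, deg[1]=2.
Step 4: smallest deg-1 vertex = 8, p_4 = 3. Add edge {3,8}. Now deg[8]=0, deg[3]=1.
Step 5: smallest deg-1 vertex = 3, p_5 = 6. Add edge {3,6}. Now deg[3]=0, deg[6]=1.
Step 6: smallest deg-1 vertex = 6, p_6 = 1. Add edge {1,6}. Now deg[6]=0, deg[1]=1.
Step 7: smallest deg-1 vertex = 1, p_7 = 5. Add edge {1,5}. Now deg[1]=0, deg[5]=1.
Final: two remaining deg-1 vertices are 5, 9. Add edge {5,9}.

Answer: 2 5
4 9
1 7
3 8
3 6
1 6
1 5
5 9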